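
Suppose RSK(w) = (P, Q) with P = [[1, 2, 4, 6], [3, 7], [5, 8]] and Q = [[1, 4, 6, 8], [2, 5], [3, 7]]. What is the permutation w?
Reverse the RSK construction: for i from n down to 1, find the cell of Q containing i, remove the entry at that cell from P, and reverse-bump it up through P; the value ejected from row 1 is w(i).

Step i=8: Q has 8 at row 1, column 4; remove that cell from P, ejecting 6. So w(8) = 6. P is now [[1, 2, 4], [3, 7], [5, 8]].
Step i=7: Q has 7 at row 3, column 2; remove 8 from row 3 of P and reverse-bump: 8 enters row 2 and ejects 7; 7 enters row 1 and ejects 4. So w(7) = 4. P is now [[1, 2, 7], [3, 8], [5]].
Step i=6: Q has 6 at row 1, column 3; remove that cell from P, ejecting 7. So w(6) = 7. P is now [[1, 2], [3, 8], [5]].
Step i=5: Q has 5 at row 2, column 2; remove 8 from row 2 of P and reverse-bump: 8 enters row 1 and ejects 2. So w(5) = 2. P is now [[1, 8], [3], [5]].
Step i=4: Q has 4 at row 1, column 2; remove that cell from P, ejecting 8. So w(4) = 8. P is now [[1], [3], [5]].
Step i=3: Q has 3 at row 3, column 1; remove 5 from row 3 of P and reverse-bump: 5 enters row 2 and ejects 3; 3 enters row 1 and ejects 1. So w(3) = 1. P is now [[3], [5]].
Step i=2: Q has 2 at row 2, column 1; remove 5 from row 2 of P and reverse-bump: 5 enters row 1 and ejects 3. So w(2) = 3. P is now [[5]].
Step i=1: Q has 1 at row 1, column 1; remove that cell from P, ejecting 5. So w(1) = 5. P is now [].

So w = 5 3 1 8 2 7 4 6.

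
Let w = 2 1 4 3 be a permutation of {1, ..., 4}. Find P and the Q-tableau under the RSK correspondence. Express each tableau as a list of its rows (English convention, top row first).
Insert each entry of the permutation into P by Schensted row insertion, recording in Q the position of each new cell.

Insert 2: appended to row 1. P = [[2]], Q = [[1]].
Insert 1: 1 bumps 2 from row 1; 2 starts row 2. P = [[1], [2]], Q = [[1], [2]].
Insert 4: appended to row 1. P = [[1, 4], [2]], Q = [[1, 3], [2]].
Insert 3: 3 bumps 4 from row 1; 4 appends to row 2. P = [[1, 3], [2, 4]], Q = [[1, 3], [2, 4]].

So P = [[1, 3], [2, 4]], Q = [[1, 3], [2, 4]].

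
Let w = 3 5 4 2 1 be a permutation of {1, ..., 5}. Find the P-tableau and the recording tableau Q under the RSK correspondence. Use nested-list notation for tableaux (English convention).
P = [[1, 4], [2], [3], [5]], Q = [[1, 2], [3], [4], [5]]

Insert each entry of the permutation into P by Schensted row insertion, recording in Q the position of each new cell.

After inserting 3: P = [[3]].
After inserting 5: P = [[3, 5]].
After inserting 4: P = [[3, 4], [5]].
After inserting 2: P = [[2, 4], [3], [5]].
After inserting 1: P = [[1, 4], [2], [3], [5]].

So P = [[1, 4], [2], [3], [5]], Q = [[1, 2], [3], [4], [5]].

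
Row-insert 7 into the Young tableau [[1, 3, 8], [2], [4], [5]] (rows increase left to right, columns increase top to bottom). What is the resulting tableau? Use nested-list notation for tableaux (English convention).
In row 1, 7 replaces 8 (the leftmost entry greater than 7); 8 is bumped to row 2. 8 is appended to row 2. The new tableau is [[1, 3, 7], [2, 8], [4], [5]].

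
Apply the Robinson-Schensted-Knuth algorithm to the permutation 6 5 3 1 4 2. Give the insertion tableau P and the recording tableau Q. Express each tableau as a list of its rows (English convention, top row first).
P = [[1, 2], [3, 4], [5], [6]], Q = [[1, 5], [2, 6], [3], [4]]

Insert each entry of the permutation into P by Schensted row insertion, recording in Q the position of each new cell.

Insert 6: appended to row 1. P = [[6]].
Insert 5: 5 bumps 6 from row 1; 6 starts row 2. P = [[5], [6]].
Insert 3: 3 bumps 5 from row 1; 5 bumps 6 from row 2; 6 starts row 3. P = [[3], [5], [6]].
Insert 1: 1 bumps 3 from row 1; 3 bumps 5 from row 2; 5 bumps 6 from row 3; 6 starts row 4. P = [[1], [3], [5], [6]].
Insert 4: appended to row 1. P = [[1, 4], [3], [5], [6]].
Insert 2: 2 bumps 4 from row 1; 4 appends to row 2. P = [[1, 2], [3, 4], [5], [6]].

So P = [[1, 2], [3, 4], [5], [6]], Q = [[1, 5], [2, 6], [3], [4]].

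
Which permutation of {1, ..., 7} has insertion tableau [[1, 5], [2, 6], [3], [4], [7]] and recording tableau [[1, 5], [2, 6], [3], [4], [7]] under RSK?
Reverse RSK: for i = n, n-1, ..., 1, locate i in Q, remove the corresponding corner cell from P, and reverse-bump its entry up through P; the value ejected from row 1 is w(i).

So w = 7 4 3 2 6 5 1.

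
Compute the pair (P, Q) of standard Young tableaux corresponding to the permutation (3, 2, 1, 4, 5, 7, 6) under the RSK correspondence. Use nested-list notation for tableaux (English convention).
P = [[1, 4, 5, 6], [2, 7], [3]], Q = [[1, 4, 5, 6], [2, 7], [3]]

Insert each entry of the permutation into P by Schensted row insertion, recording in Q the position of each new cell.

After inserting 3: P = [[3]].
After inserting 2: P = [[2], [3]].
After inserting 1: P = [[1], [2], [3]].
After inserting 4: P = [[1, 4], [2], [3]].
After inserting 5: P = [[1, 4, 5], [2], [3]].
After inserting 7: P = [[1, 4, 5, 7], [2], [3]].
After inserting 6: P = [[1, 4, 5, 6], [2, 7], [3]].

So P = [[1, 4, 5, 6], [2, 7], [3]], Q = [[1, 4, 5, 6], [2, 7], [3]].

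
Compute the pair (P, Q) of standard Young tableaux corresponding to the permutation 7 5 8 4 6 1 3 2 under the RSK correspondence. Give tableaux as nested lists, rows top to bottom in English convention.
P = [[1, 2], [3, 6], [4, 8], [5], [7]], Q = [[1, 3], [2, 5], [4, 7], [6], [8]]

Insert each entry of the permutation into P by Schensted row insertion, recording in Q the position of each new cell.

Insert 7: appended to row 1. P = [[7]].
Insert 5: 5 bumps 7 from row 1; 7 starts row 2. P = [[5], [7]].
Insert 8: appended to row 1. P = [[5, 8], [7]].
Insert 4: 4 bumps 5 from row 1; 5 bumps 7 from row 2; 7 starts row 3. P = [[4, 8], [5], [7]].
Insert 6: 6 bumps 8 from row 1; 8 appends to row 2. P = [[4, 6], [5, 8], [7]].
Insert 1: 1 bumps 4 from row 1; 4 bumps 5 from row 2; 5 bumps 7 from row 3; 7 starts row 4. P = [[1, 6], [4, 8], [5], [7]].
Insert 3: 3 bumps 6 from row 1; 6 bumps 8 from row 2; 8 appends to row 3. P = [[1, 3], [4, 6], [5, 8], [7]].
Insert 2: 2 bumps 3 from row 1; 3 bumps 4 from row 2; 4 bumps 5 from row 3; 5 bumps 7 from row 4; 7 starts row 5. P = [[1, 2], [3, 6], [4, 8], [5], [7]].

So P = [[1, 2], [3, 6], [4, 8], [5], [7]], Q = [[1, 3], [2, 5], [4, 7], [6], [8]].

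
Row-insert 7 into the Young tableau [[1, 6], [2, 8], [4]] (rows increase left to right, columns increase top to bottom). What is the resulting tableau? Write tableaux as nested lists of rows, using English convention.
[[1, 6, 7], [2, 8], [4]]

7 is larger than every entry of row 1, so it is appended to row 1. The new tableau is [[1, 6, 7], [2, 8], [4]].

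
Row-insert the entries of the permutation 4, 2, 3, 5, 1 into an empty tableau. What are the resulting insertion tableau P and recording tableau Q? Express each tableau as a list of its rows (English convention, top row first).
P = [[1, 3, 5], [2], [4]], Q = [[1, 3, 4], [2], [5]]

Insert each entry of the permutation into P by Schensted row insertion, recording in Q the position of each new cell.

Insert 4: appended to row 1. P = [[4]].
Insert 2: 2 bumps 4 from row 1; 4 starts row 2. P = [[2], [4]].
Insert 3: appended to row 1. P = [[2, 3], [4]].
Insert 5: appended to row 1. P = [[2, 3, 5], [4]].
Insert 1: 1 bumps 2 from row 1; 2 bumps 4 from row 2; 4 starts row 3. P = [[1, 3, 5], [2], [4]].

So P = [[1, 3, 5], [2], [4]], Q = [[1, 3, 4], [2], [5]].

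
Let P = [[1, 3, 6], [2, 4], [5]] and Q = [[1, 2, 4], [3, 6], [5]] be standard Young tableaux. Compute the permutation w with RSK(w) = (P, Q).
2 5 4 6 1 3

Reverse the RSK construction: for i from n down to 1, find the cell of Q containing i, remove the entry at that cell from P, and reverse-bump it up through P; the value ejected from row 1 is w(i).

Step i=6: Q has 6 at row 2, column 2; remove 4 from row 2 of P and reverse-bump: 4 enters row 1 and ejects 3. So w(6) = 3. P is now [[1, 4, 6], [2], [5]].
Step i=5: Q has 5 at row 3, column 1; remove 5 from row 3 of P and reverse-bump: 5 enters row 2 and ejects 2; 2 enters row 1 and ejects 1. So w(5) = 1. P is now [[2, 4, 6], [5]].
Step i=4: Q has 4 at row 1, column 3; remove that cell from P, ejecting 6. So w(4) = 6. P is now [[2, 4], [5]].
Step i=3: Q has 3 at row 2, column 1; remove 5 from row 2 of P and reverse-bump: 5 enters row 1 and ejects 4. So w(3) = 4. P is now [[2, 5]].
Step i=2: Q has 2 at row 1, column 2; remove that cell from P, ejecting 5. So w(2) = 5. P is now [[2]].
Step i=1: Q has 1 at row 1, column 1; remove that cell from P, ejecting 2. So w(1) = 2. P is now [].

So w = 2 5 4 6 1 3.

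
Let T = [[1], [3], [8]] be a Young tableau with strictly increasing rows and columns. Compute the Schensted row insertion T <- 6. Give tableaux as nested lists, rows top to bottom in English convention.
6 is larger than every entry of row 1, so it is appended to row 1. The new tableau is [[1, 6], [3], [8]].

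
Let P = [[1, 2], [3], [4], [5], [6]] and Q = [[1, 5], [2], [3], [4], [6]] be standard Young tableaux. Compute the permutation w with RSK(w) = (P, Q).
Reverse the RSK construction: for i from n down to 1, find the cell of Q containing i, remove the entry at that cell from P, and reverse-bump it up through P; the value ejected from row 1 is w(i).

Step i=6: Q has 6 at row 5, column 1; remove 6 from row 5 of P and reverse-bump: 6 enters row 4 and ejects 5; 5 enters row 3 and ejects 4; 4 enters row 2 and ejects 3; 3 enters row 1 and ejects 2. So w(6) = 2. P is now [[1, 3], [4], [5], [6]].
Step i=5: Q has 5 at row 1, column 2; remove that cell from P, ejecting 3. So w(5) = 3. P is now [[1], [4], [5], [6]].
Step i=4: Q has 4 at row 4, column 1; remove 6 from row 4 of P and reverse-bump: 6 enters row 3 and ejects 5; 5 enters row 2 and ejects 4; 4 enters row 1 and ejects 1. So w(4) = 1. P is now [[4], [5], [6]].
Step i=3: Q has 3 at row 3, column 1; remove 6 from row 3 of P and reverse-bump: 6 enters row 2 and ejects 5; 5 enters row 1 and ejects 4. So w(3) = 4. P is now [[5], [6]].
Step i=2: Q has 2 at row 2, column 1; remove 6 from row 2 of P and reverse-bump: 6 enters row 1 and ejects 5. So w(2) = 5. P is now [[6]].
Step i=1: Q has 1 at row 1, column 1; remove that cell from P, ejecting 6. So w(1) = 6. P is now [].

So w = 6 5 4 1 3 2.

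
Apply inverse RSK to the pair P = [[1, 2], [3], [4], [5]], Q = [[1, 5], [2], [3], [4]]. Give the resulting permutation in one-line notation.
5 4 3 1 2

Reverse the RSK construction: for i from n down to 1, find the cell of Q containing i, remove the entry at that cell from P, and reverse-bump it up through P; the value ejected from row 1 is w(i).

Step i=5: Q has 5 at row 1, column 2; remove that cell from P, ejecting 2. So w(5) = 2. P is now [[1], [3], [4], [5]].
Step i=4: Q has 4 at row 4, column 1; remove 5 from row 4 of P and reverse-bump: 5 enters row 3 and ejects 4; 4 enters row 2 and ejects 3; 3 enters row 1 and ejects 1. So w(4) = 1. P is now [[3], [4], [5]].
Step i=3: Q has 3 at row 3, column 1; remove 5 from row 3 of P and reverse-bump: 5 enters row 2 and ejects 4; 4 enters row 1 and ejects 3. So w(3) = 3. P is now [[4], [5]].
Step i=2: Q has 2 at row 2, column 1; remove 5 from row 2 of P and reverse-bump: 5 enters row 1 and ejects 4. So w(2) = 4. P is now [[5]].
Step i=1: Q has 1 at row 1, column 1; remove that cell from P, ejecting 5. So w(1) = 5. P is now [].

So w = 5 4 3 1 2.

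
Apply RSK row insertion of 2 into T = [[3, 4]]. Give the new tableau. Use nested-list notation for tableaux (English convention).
In row 1, 2 replaces 3 (the leftmost entry greater than 2); 3 is bumped to row 2. 3 starts a new row 2. The new tableau is [[2, 4], [3]].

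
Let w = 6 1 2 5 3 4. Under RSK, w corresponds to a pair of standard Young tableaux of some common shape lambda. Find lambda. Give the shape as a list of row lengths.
[4, 1, 1]

RSK row insertion gives P = [[1, 2, 3, 4], [5], [6]], which has shape [4, 1, 1].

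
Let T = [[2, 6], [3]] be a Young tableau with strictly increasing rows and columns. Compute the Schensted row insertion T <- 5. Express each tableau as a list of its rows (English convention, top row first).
In row 1, 5 replaces 6 (the leftmost entry greater than 5); 6 is bumped to row 2. 6 is appended to row 2. The new tableau is [[2, 5], [3, 6]].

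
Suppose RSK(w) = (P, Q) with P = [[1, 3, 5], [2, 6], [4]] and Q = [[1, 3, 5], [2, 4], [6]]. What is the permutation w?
4 2 6 3 5 1

Reverse the RSK construction: for i from n down to 1, find the cell of Q containing i, remove the entry at that cell from P, and reverse-bump it up through P; the value ejected from row 1 is w(i).

Step i=6: Q has 6 at row 3, column 1; remove 4 from row 3 of P and reverse-bump: 4 enters row 2 and ejects 2; 2 enters row 1 and ejects 1. So w(6) = 1. P is now [[2, 3, 5], [4, 6]].
Step i=5: Q has 5 at row 1, column 3; remove that cell from P, ejecting 5. So w(5) = 5. P is now [[2, 3], [4, 6]].
Step i=4: Q has 4 at row 2, column 2; remove 6 from row 2 of P and reverse-bump: 6 enters row 1 and ejects 3. So w(4) = 3. P is now [[2, 6], [4]].
Step i=3: Q has 3 at row 1, column 2; remove that cell from P, ejecting 6. So w(3) = 6. P is now [[2], [4]].
Step i=2: Q has 2 at row 2, column 1; remove 4 from row 2 of P and reverse-bump: 4 enters row 1 and ejects 2. So w(2) = 2. P is now [[4]].
Step i=1: Q has 1 at row 1, column 1; remove that cell from P, ejecting 4. So w(1) = 4. P is now [].

So w = 4 2 6 3 5 1.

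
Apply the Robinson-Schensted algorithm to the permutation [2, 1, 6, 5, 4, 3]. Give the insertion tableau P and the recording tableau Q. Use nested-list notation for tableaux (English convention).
Insert each entry of the permutation into P by Schensted row insertion, recording in Q the position of each new cell.

Insert 2: appended to row 1. P = [[2]], Q = [[1]].
Insert 1: 1 bumps 2 from row 1; 2 starts row 2. P = [[1], [2]], Q = [[1], [2]].
Insert 6: appended to row 1. P = [[1, 6], [2]], Q = [[1, 3], [2]].
Insert 5: 5 bumps 6 from row 1; 6 appends to row 2. P = [[1, 5], [2, 6]], Q = [[1, 3], [2, 4]].
Insert 4: 4 bumps 5 from row 1; 5 bumps 6 from row 2; 6 starts row 3. P = [[1, 4], [2, 5], [6]], Q = [[1, 3], [2, 4], [5]].
Insert 3: 3 bumps 4 from row 1; 4 bumps 5 from row 2; 5 bumps 6 from row 3; 6 starts row 4. P = [[1, 3], [2, 4], [5], [6]], Q = [[1, 3], [2, 4], [5], [6]].

So P = [[1, 3], [2, 4], [5], [6]], Q = [[1, 3], [2, 4], [5], [6]].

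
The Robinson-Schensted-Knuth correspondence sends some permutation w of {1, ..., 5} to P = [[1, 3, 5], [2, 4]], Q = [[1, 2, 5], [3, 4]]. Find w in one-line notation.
2 4 1 3 5

Reverse the RSK construction: for i from n down to 1, find the cell of Q containing i, remove the entry at that cell from P, and reverse-bump it up through P; the value ejected from row 1 is w(i).

Step i=5: Q has 5 at row 1, column 3; remove that cell from P, ejecting 5. So w(5) = 5. P is now [[1, 3], [2, 4]].
Step i=4: Q has 4 at row 2, column 2; remove 4 from row 2 of P and reverse-bump: 4 enters row 1 and ejects 3. So w(4) = 3. P is now [[1, 4], [2]].
Step i=3: Q has 3 at row 2, column 1; remove 2 from row 2 of P and reverse-bump: 2 enters row 1 and ejects 1. So w(3) = 1. P is now [[2, 4]].
Step i=2: Q has 2 at row 1, column 2; remove that cell from P, ejecting 4. So w(2) = 4. P is now [[2]].
Step i=1: Q has 1 at row 1, column 1; remove that cell from P, ejecting 2. So w(1) = 2. P is now [].

So w = 2 4 1 3 5.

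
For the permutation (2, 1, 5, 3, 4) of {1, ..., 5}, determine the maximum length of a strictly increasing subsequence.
3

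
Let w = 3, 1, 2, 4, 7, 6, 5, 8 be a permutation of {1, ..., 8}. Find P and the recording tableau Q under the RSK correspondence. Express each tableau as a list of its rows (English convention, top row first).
Insert each entry of the permutation into P by Schensted row insertion, recording in Q the position of each new cell.

After inserting 3: P = [[3]].
After inserting 1: P = [[1], [3]].
After inserting 2: P = [[1, 2], [3]].
After inserting 4: P = [[1, 2, 4], [3]].
After inserting 7: P = [[1, 2, 4, 7], [3]].
After inserting 6: P = [[1, 2, 4, 6], [3, 7]].
After inserting 5: P = [[1, 2, 4, 5], [3, 6], [7]].
After inserting 8: P = [[1, 2, 4, 5, 8], [3, 6], [7]].

So P = [[1, 2, 4, 5, 8], [3, 6], [7]], Q = [[1, 3, 4, 5, 8], [2, 6], [7]].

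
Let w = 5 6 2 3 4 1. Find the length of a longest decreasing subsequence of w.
3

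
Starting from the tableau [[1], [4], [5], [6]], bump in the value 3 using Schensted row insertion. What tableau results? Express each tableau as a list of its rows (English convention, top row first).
3 is larger than every entry of row 1, so it is appended to row 1. The new tableau is [[1, 3], [4], [5], [6]].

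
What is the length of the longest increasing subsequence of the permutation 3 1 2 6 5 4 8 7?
4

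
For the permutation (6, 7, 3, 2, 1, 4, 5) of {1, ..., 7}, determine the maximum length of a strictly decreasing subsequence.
4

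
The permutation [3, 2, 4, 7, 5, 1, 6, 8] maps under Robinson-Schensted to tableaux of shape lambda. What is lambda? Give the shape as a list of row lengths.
[5, 2, 1]

Row-insert each entry into an empty tableau.

After inserting 3: P = [[3]].
After inserting 2: P = [[2], [3]].
After inserting 4: P = [[2, 4], [3]].
After inserting 7: P = [[2, 4, 7], [3]].
After inserting 5: P = [[2, 4, 5], [3, 7]].
After inserting 1: P = [[1, 4, 5], [2, 7], [3]].
After inserting 6: P = [[1, 4, 5, 6], [2, 7], [3]].
After inserting 8: P = [[1, 4, 5, 6, 8], [2, 7], [3]].

The final insertion tableau P = [[1, 4, 5, 6, 8], [2, 7], [3]] has shape [5, 2, 1].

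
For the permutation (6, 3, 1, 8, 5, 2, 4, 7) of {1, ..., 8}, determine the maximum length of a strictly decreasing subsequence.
3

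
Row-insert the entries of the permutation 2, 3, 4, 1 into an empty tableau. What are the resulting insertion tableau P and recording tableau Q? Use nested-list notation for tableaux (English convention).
P = [[1, 3, 4], [2]], Q = [[1, 2, 3], [4]]

Insert each entry of the permutation into P by Schensted row insertion, recording in Q the position of each new cell.

Insert 2: appended to row 1. P = [[2]], Q = [[1]].
Insert 3: appended to row 1. P = [[2, 3]], Q = [[1, 2]].
Insert 4: appended to row 1. P = [[2, 3, 4]], Q = [[1, 2, 3]].
Insert 1: 1 bumps 2 from row 1; 2 starts row 2. P = [[1, 3, 4], [2]], Q = [[1, 2, 3], [4]].

So P = [[1, 3, 4], [2]], Q = [[1, 2, 3], [4]].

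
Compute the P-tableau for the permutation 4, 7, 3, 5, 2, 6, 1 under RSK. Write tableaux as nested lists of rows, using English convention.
Insert 4: appended to row 1. P = [[4]].
Insert 7: appended to row 1. P = [[4, 7]].
Insert 3: 3 bumps 4 from row 1; 4 starts row 2. P = [[3, 7], [4]].
Insert 5: 5 bumps 7 from row 1; 7 appends to row 2. P = [[3, 5], [4, 7]].
Insert 2: 2 bumps 3 from row 1; 3 bumps 4 from row 2; 4 starts row 3. P = [[2, 5], [3, 7], [4]].
Insert 6: appended to row 1. P = [[2, 5, 6], [3, 7], [4]].
Insert 1: 1 bumps 2 from row 1; 2 bumps 3 from row 2; 3 bumps 4 from row 3; 4 starts row 4. P = [[1, 5, 6], [2, 7], [3], [4]].

So P = [[1, 5, 6], [2, 7], [3], [4]].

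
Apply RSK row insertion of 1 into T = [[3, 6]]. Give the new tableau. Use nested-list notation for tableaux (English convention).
[[1, 6], [3]]

In row 1, 1 replaces 3 (the leftmost entry greater than 1); 3 is bumped to row 2. 3 starts a new row 2. The new tableau is [[1, 6], [3]].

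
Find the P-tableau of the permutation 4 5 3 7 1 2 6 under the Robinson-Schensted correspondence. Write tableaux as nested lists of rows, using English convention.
Insert 4: appended to row 1. P = [[4]].
Insert 5: appended to row 1. P = [[4, 5]].
Insert 3: 3 bumps 4 from row 1; 4 starts row 2. P = [[3, 5], [4]].
Insert 7: appended to row 1. P = [[3, 5, 7], [4]].
Insert 1: 1 bumps 3 from row 1; 3 bumps 4 from row 2; 4 starts row 3. P = [[1, 5, 7], [3], [4]].
Insert 2: 2 bumps 5 from row 1; 5 appends to row 2. P = [[1, 2, 7], [3, 5], [4]].
Insert 6: 6 bumps 7 from row 1; 7 appends to row 2. P = [[1, 2, 6], [3, 5, 7], [4]].

So P = [[1, 2, 6], [3, 5, 7], [4]].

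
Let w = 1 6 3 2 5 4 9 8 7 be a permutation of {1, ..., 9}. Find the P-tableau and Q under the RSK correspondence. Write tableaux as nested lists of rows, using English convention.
P = [[1, 2, 4, 7], [3, 5, 8], [6, 9]], Q = [[1, 2, 5, 7], [3, 6, 8], [4, 9]]

Insert each entry of the permutation into P by Schensted row insertion, recording in Q the position of each new cell.

After inserting 1: P = [[1]].
After inserting 6: P = [[1, 6]].
After inserting 3: P = [[1, 3], [6]].
After inserting 2: P = [[1, 2], [3], [6]].
After inserting 5: P = [[1, 2, 5], [3], [6]].
After inserting 4: P = [[1, 2, 4], [3, 5], [6]].
After inserting 9: P = [[1, 2, 4, 9], [3, 5], [6]].
After inserting 8: P = [[1, 2, 4, 8], [3, 5, 9], [6]].
After inserting 7: P = [[1, 2, 4, 7], [3, 5, 8], [6, 9]].

So P = [[1, 2, 4, 7], [3, 5, 8], [6, 9]], Q = [[1, 2, 5, 7], [3, 6, 8], [4, 9]].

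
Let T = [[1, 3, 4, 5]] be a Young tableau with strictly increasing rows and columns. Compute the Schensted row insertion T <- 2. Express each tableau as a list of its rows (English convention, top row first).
In row 1, 2 replaces 3 (the leftmost entry greater than 2); 3 is bumped to row 2. 3 starts a new row 2. The new tableau is [[1, 2, 4, 5], [3]].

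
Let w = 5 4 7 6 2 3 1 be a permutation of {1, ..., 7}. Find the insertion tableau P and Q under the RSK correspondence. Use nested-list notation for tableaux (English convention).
P = [[1, 3], [2, 6], [4, 7], [5]], Q = [[1, 3], [2, 4], [5, 6], [7]]

Insert each entry of the permutation into P by Schensted row insertion, recording in Q the position of each new cell.

Insert 5: appended to row 1. P = [[5]].
Insert 4: 4 bumps 5 from row 1; 5 starts row 2. P = [[4], [5]].
Insert 7: appended to row 1. P = [[4, 7], [5]].
Insert 6: 6 bumps 7 from row 1; 7 appends to row 2. P = [[4, 6], [5, 7]].
Insert 2: 2 bumps 4 from row 1; 4 bumps 5 from row 2; 5 starts row 3. P = [[2, 6], [4, 7], [5]].
Insert 3: 3 bumps 6 from row 1; 6 bumps 7 from row 2; 7 appends to row 3. P = [[2, 3], [4, 6], [5, 7]].
Insert 1: 1 bumps 2 from row 1; 2 bumps 4 from row 2; 4 bumps 5 from row 3; 5 starts row 4. P = [[1, 3], [2, 6], [4, 7], [5]].

So P = [[1, 3], [2, 6], [4, 7], [5]], Q = [[1, 3], [2, 4], [5, 6], [7]].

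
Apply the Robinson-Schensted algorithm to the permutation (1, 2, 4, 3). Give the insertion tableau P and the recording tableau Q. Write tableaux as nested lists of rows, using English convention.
Insert each entry of the permutation into P by Schensted row insertion, recording in Q the position of each new cell.

Insert 1: appended to row 1. P = [[1]].
Insert 2: appended to row 1. P = [[1, 2]].
Insert 4: appended to row 1. P = [[1, 2, 4]].
Insert 3: 3 bumps 4 from row 1; 4 starts row 2. P = [[1, 2, 3], [4]].

So P = [[1, 2, 3], [4]], Q = [[1, 2, 3], [4]].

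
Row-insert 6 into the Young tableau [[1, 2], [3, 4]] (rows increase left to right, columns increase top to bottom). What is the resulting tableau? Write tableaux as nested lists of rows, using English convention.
6 is larger than every entry of row 1, so it is appended to row 1. The new tableau is [[1, 2, 6], [3, 4]].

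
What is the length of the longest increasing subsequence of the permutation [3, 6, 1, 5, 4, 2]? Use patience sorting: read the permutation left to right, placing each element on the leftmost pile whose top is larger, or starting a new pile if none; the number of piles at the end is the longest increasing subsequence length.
2

3: new pile. tops = [3]
6: new pile. tops = [3, 6]
1: onto pile 1 (replacing 3). tops = [1, 6]
5: onto pile 2 (replacing 6). tops = [1, 5]
4: onto pile 2 (replacing 5). tops = [1, 4]
2: onto pile 2 (replacing 4). tops = [1, 2]

2 piles, so the longest increasing subsequence has length 2.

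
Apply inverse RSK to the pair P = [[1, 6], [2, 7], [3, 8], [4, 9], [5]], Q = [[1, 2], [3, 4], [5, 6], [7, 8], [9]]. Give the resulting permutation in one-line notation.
5 9 4 8 3 7 2 6 1

Reverse the RSK construction: for i from n down to 1, find the cell of Q containing i, remove the entry at that cell from P, and reverse-bump it up through P; the value ejected from row 1 is w(i).

Step i=9: Q has 9 at row 5, column 1; remove 5 from row 5 of P and reverse-bump: 5 enters row 4 and ejects 4; 4 enters row 3 and ejects 3; 3 enters row 2 and ejects 2; 2 enters row 1 and ejects 1. So w(9) = 1. P is now [[2, 6], [3, 7], [4, 8], [5, 9]].
Step i=8: Q has 8 at row 4, column 2; remove 9 from row 4 of P and reverse-bump: 9 enters row 3 and ejects 8; 8 enters row 2 and ejects 7; 7 enters row 1 and ejects 6. So w(8) = 6. P is now [[2, 7], [3, 8], [4, 9], [5]].
Step i=7: Q has 7 at row 4, column 1; remove 5 from row 4 of P and reverse-bump: 5 enters row 3 and ejects 4; 4 enters row 2 and ejects 3; 3 enters row 1 and ejects 2. So w(7) = 2. P is now [[3, 7], [4, 8], [5, 9]].
Step i=6: Q has 6 at row 3, column 2; remove 9 from row 3 of P and reverse-bump: 9 enters row 2 and ejects 8; 8 enters row 1 and ejects 7. So w(6) = 7. P is now [[3, 8], [4, 9], [5]].
Step i=5: Q has 5 at row 3, column 1; remove 5 from row 3 of P and reverse-bump: 5 enters row 2 and ejects 4; 4 enters row 1 and ejects 3. So w(5) = 3. P is now [[4, 8], [5, 9]].
Step i=4: Q has 4 at row 2, column 2; remove 9 from row 2 of P and reverse-bump: 9 enters row 1 and ejects 8. So w(4) = 8. P is now [[4, 9], [5]].
Step i=3: Q has 3 at row 2, column 1; remove 5 from row 2 of P and reverse-bump: 5 enters row 1 and ejects 4. So w(3) = 4. P is now [[5, 9]].
Step i=2: Q has 2 at row 1, column 2; remove that cell from P, ejecting 9. So w(2) = 9. P is now [[5]].
Step i=1: Q has 1 at row 1, column 1; remove that cell from P, ejecting 5. So w(1) = 5. P is now [].

So w = 5 9 4 8 3 7 2 6 1.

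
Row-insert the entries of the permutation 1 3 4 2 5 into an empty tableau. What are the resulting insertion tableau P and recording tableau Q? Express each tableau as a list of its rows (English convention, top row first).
P = [[1, 2, 4, 5], [3]], Q = [[1, 2, 3, 5], [4]]

Insert each entry of the permutation into P by Schensted row insertion, recording in Q the position of each new cell.

Insert 1: appended to row 1. P = [[1]].
Insert 3: appended to row 1. P = [[1, 3]].
Insert 4: appended to row 1. P = [[1, 3, 4]].
Insert 2: 2 bumps 3 from row 1; 3 starts row 2. P = [[1, 2, 4], [3]].
Insert 5: appended to row 1. P = [[1, 2, 4, 5], [3]].

So P = [[1, 2, 4, 5], [3]], Q = [[1, 2, 3, 5], [4]].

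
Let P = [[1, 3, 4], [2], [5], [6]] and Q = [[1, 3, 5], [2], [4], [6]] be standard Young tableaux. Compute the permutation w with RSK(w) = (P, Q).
Reverse the RSK construction: for i from n down to 1, find the cell of Q containing i, remove the entry at that cell from P, and reverse-bump it up through P; the value ejected from row 1 is w(i).

Step i=6: Q has 6 at row 4, column 1; remove 6 from row 4 of P and reverse-bump: 6 enters row 3 and ejects 5; 5 enters row 2 and ejects 2; 2 enters row 1 and ejects 1. So w(6) = 1. P is now [[2, 3, 4], [5], [6]].
Step i=5: Q has 5 at row 1, column 3; remove that cell from P, ejecting 4. So w(5) = 4. P is now [[2, 3], [5], [6]].
Step i=4: Q has 4 at row 3, column 1; remove 6 from row 3 of P and reverse-bump: 6 enters row 2 and ejects 5; 5 enters row 1 and ejects 3. So w(4) = 3. P is now [[2, 5], [6]].
Step i=3: Q has 3 at row 1, column 2; remove that cell from P, ejecting 5. So w(3) = 5. P is now [[2], [6]].
Step i=2: Q has 2 at row 2, column 1; remove 6 from row 2 of P and reverse-bump: 6 enters row 1 and ejects 2. So w(2) = 2. P is now [[6]].
Step i=1: Q has 1 at row 1, column 1; remove that cell from P, ejecting 6. So w(1) = 6. P is now [].

So w = 6 2 5 3 4 1.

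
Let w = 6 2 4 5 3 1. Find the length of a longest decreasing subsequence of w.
4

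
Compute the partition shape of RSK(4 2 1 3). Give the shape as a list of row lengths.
Row-insert each entry into an empty tableau.

After inserting 4: P = [[4]].
After inserting 2: P = [[2], [4]].
After inserting 1: P = [[1], [2], [4]].
After inserting 3: P = [[1, 3], [2], [4]].

The final insertion tableau P = [[1, 3], [2], [4]] has shape [2, 1, 1].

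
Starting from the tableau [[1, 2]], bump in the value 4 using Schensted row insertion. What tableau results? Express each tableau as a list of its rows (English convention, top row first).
[[1, 2, 4]]

4 is larger than every entry of row 1, so it is appended to row 1. The new tableau is [[1, 2, 4]].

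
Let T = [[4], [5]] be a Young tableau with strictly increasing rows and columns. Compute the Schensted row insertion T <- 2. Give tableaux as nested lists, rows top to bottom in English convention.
In row 1, 2 replaces 4 (the leftmost entry greater than 2); 4 is bumped to row 2. In row 2, 4 replaces 5 (the leftmost entry greater than 4); 5 is bumped to row 3. 5 starts a new row 3. The new tableau is [[2], [4], [5]].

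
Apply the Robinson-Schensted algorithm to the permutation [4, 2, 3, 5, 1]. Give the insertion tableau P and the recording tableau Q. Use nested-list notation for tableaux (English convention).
P = [[1, 3, 5], [2], [4]], Q = [[1, 3, 4], [2], [5]]

Insert each entry of the permutation into P by Schensted row insertion, recording in Q the position of each new cell.

Insert 4: appended to row 1. P = [[4]].
Insert 2: 2 bumps 4 from row 1; 4 starts row 2. P = [[2], [4]].
Insert 3: appended to row 1. P = [[2, 3], [4]].
Insert 5: appended to row 1. P = [[2, 3, 5], [4]].
Insert 1: 1 bumps 2 from row 1; 2 bumps 4 from row 2; 4 starts row 3. P = [[1, 3, 5], [2], [4]].

So P = [[1, 3, 5], [2], [4]], Q = [[1, 3, 4], [2], [5]].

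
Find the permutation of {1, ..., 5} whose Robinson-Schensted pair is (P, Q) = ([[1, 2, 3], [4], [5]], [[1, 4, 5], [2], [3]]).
Reverse RSK: for i = n, n-1, ..., 1, locate i in Q, remove the corresponding corner cell from P, and reverse-bump its entry up through P; the value ejected from row 1 is w(i).

So w = 5 4 1 2 3.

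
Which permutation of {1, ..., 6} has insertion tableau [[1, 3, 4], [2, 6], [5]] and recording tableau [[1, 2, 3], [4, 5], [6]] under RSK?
Reverse RSK: for i = n, n-1, ..., 1, locate i in Q, remove the corresponding corner cell from P, and reverse-bump its entry up through P; the value ejected from row 1 is w(i).

So w = 2 5 6 3 4 1.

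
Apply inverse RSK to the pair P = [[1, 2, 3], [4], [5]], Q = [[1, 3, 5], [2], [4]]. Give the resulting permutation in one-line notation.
5 1 4 2 3

Reverse the RSK construction: for i from n down to 1, find the cell of Q containing i, remove the entry at that cell from P, and reverse-bump it up through P; the value ejected from row 1 is w(i).

Step i=5: Q has 5 at row 1, column 3; remove that cell from P, ejecting 3. So w(5) = 3. P is now [[1, 2], [4], [5]].
Step i=4: Q has 4 at row 3, column 1; remove 5 from row 3 of P and reverse-bump: 5 enters row 2 and ejects 4; 4 enters row 1 and ejects 2. So w(4) = 2. P is now [[1, 4], [5]].
Step i=3: Q has 3 at row 1, column 2; remove that cell from P, ejecting 4. So w(3) = 4. P is now [[1], [5]].
Step i=2: Q has 2 at row 2, column 1; remove 5 from row 2 of P and reverse-bump: 5 enters row 1 and ejects 1. So w(2) = 1. P is now [[5]].
Step i=1: Q has 1 at row 1, column 1; remove that cell from P, ejecting 5. So w(1) = 5. P is now [].

So w = 5 1 4 2 3.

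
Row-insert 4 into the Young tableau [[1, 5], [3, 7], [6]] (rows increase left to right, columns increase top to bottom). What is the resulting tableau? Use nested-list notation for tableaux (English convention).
[[1, 4], [3, 5], [6, 7]]

In row 1, 4 replaces 5 (the leftmost entry greater than 4); 5 is bumped to row 2. In row 2, 5 replaces 7 (the leftmost entry greater than 5); 7 is bumped to row 3. 7 is appended to row 3. The new tableau is [[1, 4], [3, 5], [6, 7]].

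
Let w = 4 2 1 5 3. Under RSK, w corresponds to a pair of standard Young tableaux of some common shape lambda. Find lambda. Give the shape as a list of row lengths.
Row-insert each entry into an empty tableau.

After inserting 4: P = [[4]].
After inserting 2: P = [[2], [4]].
After inserting 1: P = [[1], [2], [4]].
After inserting 5: P = [[1, 5], [2], [4]].
After inserting 3: P = [[1, 3], [2, 5], [4]].

The final insertion tableau P = [[1, 3], [2, 5], [4]] has shape [2, 2, 1].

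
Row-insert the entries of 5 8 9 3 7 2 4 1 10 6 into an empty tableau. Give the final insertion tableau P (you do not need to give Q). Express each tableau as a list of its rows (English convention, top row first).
Insert 5: appended to row 1. P = [[5]].
Insert 8: appended to row 1. P = [[5, 8]].
Insert 9: appended to row 1. P = [[5, 8, 9]].
Insert 3: 3 bumps 5 from row 1; 5 starts row 2. P = [[3, 8, 9], [5]].
Insert 7: 7 bumps 8 from row 1; 8 appends to row 2. P = [[3, 7, 9], [5, 8]].
Insert 2: 2 bumps 3 from row 1; 3 bumps 5 from row 2; 5 starts row 3. P = [[2, 7, 9], [3, 8], [5]].
Insert 4: 4 bumps 7 from row 1; 7 bumps 8 from row 2; 8 appends to row 3. P = [[2, 4, 9], [3, 7], [5, 8]].
Insert 1: 1 bumps 2 from row 1; 2 bumps 3 from row 2; 3 bumps 5 from row 3; 5 starts row 4. P = [[1, 4, 9], [2, 7], [3, 8], [5]].
Insert 10: appended to row 1. P = [[1, 4, 9, 10], [2, 7], [3, 8], [5]].
Insert 6: 6 bumps 9 from row 1; 9 appends to row 2. P = [[1, 4, 6, 10], [2, 7, 9], [3, 8], [5]].

So P = [[1, 4, 6, 10], [2, 7, 9], [3, 8], [5]].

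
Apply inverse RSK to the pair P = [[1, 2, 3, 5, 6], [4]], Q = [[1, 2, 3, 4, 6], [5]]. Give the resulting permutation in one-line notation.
1 2 4 5 3 6

Reverse the RSK construction: for i from n down to 1, find the cell of Q containing i, remove the entry at that cell from P, and reverse-bump it up through P; the value ejected from row 1 is w(i).

Step i=6: Q has 6 at row 1, column 5; remove that cell from P, ejecting 6. So w(6) = 6. P is now [[1, 2, 3, 5], [4]].
Step i=5: Q has 5 at row 2, column 1; remove 4 from row 2 of P and reverse-bump: 4 enters row 1 and ejects 3. So w(5) = 3. P is now [[1, 2, 4, 5]].
Step i=4: Q has 4 at row 1, column 4; remove that cell from P, ejecting 5. So w(4) = 5. P is now [[1, 2, 4]].
Step i=3: Q has 3 at row 1, column 3; remove that cell from P, ejecting 4. So w(3) = 4. P is now [[1, 2]].
Step i=2: Q has 2 at row 1, column 2; remove that cell from P, ejecting 2. So w(2) = 2. P is now [[1]].
Step i=1: Q has 1 at row 1, column 1; remove that cell from P, ejecting 1. So w(1) = 1. P is now [].

So w = 1 2 4 5 3 6.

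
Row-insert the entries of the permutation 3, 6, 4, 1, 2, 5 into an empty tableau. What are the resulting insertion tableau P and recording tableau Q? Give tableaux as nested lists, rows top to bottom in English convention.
P = [[1, 2, 5], [3, 4], [6]], Q = [[1, 2, 6], [3, 5], [4]]

Insert each entry of the permutation into P by Schensted row insertion, recording in Q the position of each new cell.

Insert 3: appended to row 1. P = [[3]], Q = [[1]].
Insert 6: appended to row 1. P = [[3, 6]], Q = [[1, 2]].
Insert 4: 4 bumps 6 from row 1; 6 starts row 2. P = [[3, 4], [6]], Q = [[1, 2], [3]].
Insert 1: 1 bumps 3 from row 1; 3 bumps 6 from row 2; 6 starts row 3. P = [[1, 4], [3], [6]], Q = [[1, 2], [3], [4]].
Insert 2: 2 bumps 4 from row 1; 4 appends to row 2. P = [[1, 2], [3, 4], [6]], Q = [[1, 2], [3, 5], [4]].
Insert 5: appended to row 1. P = [[1, 2, 5], [3, 4], [6]], Q = [[1, 2, 6], [3, 5], [4]].

So P = [[1, 2, 5], [3, 4], [6]], Q = [[1, 2, 6], [3, 5], [4]].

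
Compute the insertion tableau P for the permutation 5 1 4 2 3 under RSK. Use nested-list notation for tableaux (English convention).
P = [[1, 2, 3], [4], [5]]

Insert 5: appended to row 1. P = [[5]].
Insert 1: 1 bumps 5 from row 1; 5 starts row 2. P = [[1], [5]].
Insert 4: appended to row 1. P = [[1, 4], [5]].
Insert 2: 2 bumps 4 from row 1; 4 bumps 5 from row 2; 5 starts row 3. P = [[1, 2], [4], [5]].
Insert 3: appended to row 1. P = [[1, 2, 3], [4], [5]].

So P = [[1, 2, 3], [4], [5]].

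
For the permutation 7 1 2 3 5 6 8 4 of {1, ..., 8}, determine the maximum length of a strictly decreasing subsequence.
3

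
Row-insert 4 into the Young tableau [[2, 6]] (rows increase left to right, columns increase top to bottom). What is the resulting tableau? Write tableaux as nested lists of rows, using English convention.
In row 1, 4 replaces 6 (the leftmost entry greater than 4); 6 is bumped to row 2. 6 starts a new row 2. The new tableau is [[2, 4], [6]].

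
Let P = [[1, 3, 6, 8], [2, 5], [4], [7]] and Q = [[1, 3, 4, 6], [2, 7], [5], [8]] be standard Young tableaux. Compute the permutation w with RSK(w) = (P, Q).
Reverse RSK: for i = n, n-1, ..., 1, locate i in Q, remove the corresponding corner cell from P, and reverse-bump its entry up through P; the value ejected from row 1 is w(i).

So w = 7 4 5 6 2 8 3 1.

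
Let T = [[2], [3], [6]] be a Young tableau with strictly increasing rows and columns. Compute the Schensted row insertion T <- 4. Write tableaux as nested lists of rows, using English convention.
4 is larger than every entry of row 1, so it is appended to row 1. The new tableau is [[2, 4], [3], [6]].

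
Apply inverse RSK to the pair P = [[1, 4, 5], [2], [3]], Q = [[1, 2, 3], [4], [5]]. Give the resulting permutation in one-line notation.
Reverse the RSK construction: for i from n down to 1, find the cell of Q containing i, remove the entry at that cell from P, and reverse-bump it up through P; the value ejected from row 1 is w(i).

Step i=5: Q has 5 at row 3, column 1; remove 3 from row 3 of P and reverse-bump: 3 enters row 2 and ejects 2; 2 enters row 1 and ejects 1. So w(5) = 1. P is now [[2, 4, 5], [3]].
Step i=4: Q has 4 at row 2, column 1; remove 3 from row 2 of P and reverse-bump: 3 enters row 1 and ejects 2. So w(4) = 2. P is now [[3, 4, 5]].
Step i=3: Q has 3 at row 1, column 3; remove that cell from P, ejecting 5. So w(3) = 5. P is now [[3, 4]].
Step i=2: Q has 2 at row 1, column 2; remove that cell from P, ejecting 4. So w(2) = 4. P is now [[3]].
Step i=1: Q has 1 at row 1, column 1; remove that cell from P, ejecting 3. So w(1) = 3. P is now [].

So w = 3 4 5 2 1.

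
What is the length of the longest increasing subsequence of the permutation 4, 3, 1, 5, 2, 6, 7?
4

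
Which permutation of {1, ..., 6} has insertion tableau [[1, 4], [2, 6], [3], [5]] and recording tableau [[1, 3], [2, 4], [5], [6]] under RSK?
Reverse the RSK construction: for i from n down to 1, find the cell of Q containing i, remove the entry at that cell from P, and reverse-bump it up through P; the value ejected from row 1 is w(i).

Step i=6: Q has 6 at row 4, column 1; remove 5 from row 4 of P and reverse-bump: 5 enters row 3 and ejects 3; 3 enters row 2 and ejects 2; 2 enters row 1 and ejects 1. So w(6) = 1. P is now [[2, 4], [3, 6], [5]].
Step i=5: Q has 5 at row 3, column 1; remove 5 from row 3 of P and reverse-bump: 5 enters row 2 and ejects 3; 3 enters row 1 and ejects 2. So w(5) = 2. P is now [[3, 4], [5, 6]].
Step i=4: Q has 4 at row 2, column 2; remove 6 from row 2 of P and reverse-bump: 6 enters row 1 and ejects 4. So w(4) = 4. P is now [[3, 6], [5]].
Step i=3: Q has 3 at row 1, column 2; remove that cell from P, ejecting 6. So w(3) = 6. P is now [[3], [5]].
Step i=2: Q has 2 at row 2, column 1; remove 5 from row 2 of P and reverse-bump: 5 enters row 1 and ejects 3. So w(2) = 3. P is now [[5]].
Step i=1: Q has 1 at row 1, column 1; remove that cell from P, ejecting 5. So w(1) = 5. P is now [].

So w = 5 3 6 4 2 1.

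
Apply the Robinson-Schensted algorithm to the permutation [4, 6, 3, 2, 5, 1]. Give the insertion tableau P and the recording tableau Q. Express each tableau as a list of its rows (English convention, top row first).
Insert each entry of the permutation into P by Schensted row insertion, recording in Q the position of each new cell.

Insert 4: appended to row 1. P = [[4]], Q = [[1]].
Insert 6: appended to row 1. P = [[4, 6]], Q = [[1, 2]].
Insert 3: 3 bumps 4 from row 1; 4 starts row 2. P = [[3, 6], [4]], Q = [[1, 2], [3]].
Insert 2: 2 bumps 3 from row 1; 3 bumps 4 from row 2; 4 starts row 3. P = [[2, 6], [3], [4]], Q = [[1, 2], [3], [4]].
Insert 5: 5 bumps 6 from row 1; 6 appends to row 2. P = [[2, 5], [3, 6], [4]], Q = [[1, 2], [3, 5], [4]].
Insert 1: 1 bumps 2 from row 1; 2 bumps 3 from row 2; 3 bumps 4 from row 3; 4 starts row 4. P = [[1, 5], [2, 6], [3], [4]], Q = [[1, 2], [3, 5], [4], [6]].

So P = [[1, 5], [2, 6], [3], [4]], Q = [[1, 2], [3, 5], [4], [6]].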